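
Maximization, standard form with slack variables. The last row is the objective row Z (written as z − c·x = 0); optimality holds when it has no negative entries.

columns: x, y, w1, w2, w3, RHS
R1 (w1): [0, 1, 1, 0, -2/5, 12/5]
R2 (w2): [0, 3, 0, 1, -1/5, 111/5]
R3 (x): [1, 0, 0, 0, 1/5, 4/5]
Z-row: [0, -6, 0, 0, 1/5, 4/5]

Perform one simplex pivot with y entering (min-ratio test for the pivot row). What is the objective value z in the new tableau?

76/5

Ratio test on column y — row 1: (12/5)/1 = 12/5; row 2: (111/5)/3 = 37/5; row 3: entry 0 ≤ 0. Minimum is 12/5 at row 1 (w1 leaves); pivot element 1.
Pivot on row 1; the Z-row RHS becomes 4/5 − (-6)·(12/5) = 76/5.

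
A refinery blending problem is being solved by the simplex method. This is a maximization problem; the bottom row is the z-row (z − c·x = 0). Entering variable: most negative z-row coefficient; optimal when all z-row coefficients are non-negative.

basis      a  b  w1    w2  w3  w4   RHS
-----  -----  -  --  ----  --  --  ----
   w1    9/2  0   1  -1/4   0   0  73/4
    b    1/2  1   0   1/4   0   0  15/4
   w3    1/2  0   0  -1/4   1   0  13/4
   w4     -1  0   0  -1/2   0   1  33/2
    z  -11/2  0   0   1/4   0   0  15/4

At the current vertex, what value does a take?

0

a is not in the basis, so in the current basic feasible solution a = 0.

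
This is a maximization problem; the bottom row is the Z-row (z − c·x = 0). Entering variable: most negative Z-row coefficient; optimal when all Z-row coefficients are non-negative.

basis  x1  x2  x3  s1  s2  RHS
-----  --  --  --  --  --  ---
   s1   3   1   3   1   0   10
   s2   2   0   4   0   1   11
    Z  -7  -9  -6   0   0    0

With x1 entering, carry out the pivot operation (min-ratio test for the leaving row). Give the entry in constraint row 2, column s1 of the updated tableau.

Ratio test on column x1 — row 1: 10/3 = 10/3; row 2: 11/2 = 11/2. Minimum is 10/3 at row 1 (s1 leaves); pivot element 3.
Divide row 1 by 3; eliminate column x1 from the other rows.
Row 2 update in column s1: 0 − 2·(1/3) = -2/3.

-2/3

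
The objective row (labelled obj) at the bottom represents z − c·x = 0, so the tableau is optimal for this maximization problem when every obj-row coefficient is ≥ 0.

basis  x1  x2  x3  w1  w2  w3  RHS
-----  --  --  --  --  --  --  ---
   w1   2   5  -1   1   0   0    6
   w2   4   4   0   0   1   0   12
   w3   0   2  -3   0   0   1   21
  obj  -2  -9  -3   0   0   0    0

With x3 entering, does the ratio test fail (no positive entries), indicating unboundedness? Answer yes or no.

yes

Every constraint-row entry in column x3 is ≤ 0, so increasing x3 is unbounded.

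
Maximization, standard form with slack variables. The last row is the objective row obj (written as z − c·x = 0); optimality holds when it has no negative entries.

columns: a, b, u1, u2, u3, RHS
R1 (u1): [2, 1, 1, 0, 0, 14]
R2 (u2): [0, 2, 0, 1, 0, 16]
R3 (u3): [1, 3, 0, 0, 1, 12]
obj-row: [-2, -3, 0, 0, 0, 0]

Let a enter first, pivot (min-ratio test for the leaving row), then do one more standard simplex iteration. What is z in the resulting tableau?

Ratio test on column a — row 1: 14/2 = 7; row 2: entry 0 ≤ 0; row 3: 12/1 = 12. Minimum is 7 at row 1 (u1 leaves); pivot element 2.
Pivot on row 1; the obj-row RHS becomes 0 − (-2)·7 = 14.
Next entering variable (most negative obj-row entry -2): b.
Ratio test on column b — row 1: 7/(1/2) = 14; row 2: 16/2 = 8; row 3: 5/(5/2) = 2. Minimum is 2 at row 3 (u3 leaves); pivot element 5/2.
After the second pivot the obj-row RHS is 14 − (-2)·2 = 18.

18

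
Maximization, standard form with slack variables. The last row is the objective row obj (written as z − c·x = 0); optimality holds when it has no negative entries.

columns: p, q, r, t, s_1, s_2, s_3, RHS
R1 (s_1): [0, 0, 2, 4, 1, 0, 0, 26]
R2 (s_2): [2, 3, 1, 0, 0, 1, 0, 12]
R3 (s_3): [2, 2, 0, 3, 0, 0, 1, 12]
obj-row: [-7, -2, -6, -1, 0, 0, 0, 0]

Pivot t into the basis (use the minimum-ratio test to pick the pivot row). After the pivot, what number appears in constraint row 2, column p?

Ratio test on column t — row 1: 26/4 = 13/2; row 2: entry 0 ≤ 0; row 3: 12/3 = 4. Minimum is 4 at row 3 (s_3 leaves); pivot element 3.
Divide row 3 by 3; eliminate column t from the other rows.
Row 2 update in column p: 2 − 0·(2/3) = 2.

2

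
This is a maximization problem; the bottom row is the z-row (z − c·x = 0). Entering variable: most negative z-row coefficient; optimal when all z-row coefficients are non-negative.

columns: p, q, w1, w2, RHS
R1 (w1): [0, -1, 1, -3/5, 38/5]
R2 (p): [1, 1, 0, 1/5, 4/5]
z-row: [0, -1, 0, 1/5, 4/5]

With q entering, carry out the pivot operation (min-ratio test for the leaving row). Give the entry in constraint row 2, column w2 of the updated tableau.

1/5

Ratio test on column q — row 1: entry -1 ≤ 0; row 2: (4/5)/1 = 4/5. Minimum is 4/5 at row 2 (p leaves); pivot element 1.
Divide row 2 by 1; eliminate column q from the other rows.
In the new row 2, the w2 entry is the old entry divided by the pivot: (1/5)/1 = 1/5.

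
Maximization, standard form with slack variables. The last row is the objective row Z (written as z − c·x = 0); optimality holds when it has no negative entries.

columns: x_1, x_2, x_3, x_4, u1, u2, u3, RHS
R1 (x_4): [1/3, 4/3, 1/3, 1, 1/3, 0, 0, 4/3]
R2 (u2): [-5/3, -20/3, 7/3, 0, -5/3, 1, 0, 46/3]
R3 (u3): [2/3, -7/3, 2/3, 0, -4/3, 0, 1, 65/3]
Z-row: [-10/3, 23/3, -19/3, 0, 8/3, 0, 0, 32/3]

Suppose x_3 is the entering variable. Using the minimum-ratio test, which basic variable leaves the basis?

Column x_3 entries and ratios — x_4: (4/3)/(1/3) = 4; u2: (46/3)/(7/3) = 46/7; u3: (65/3)/(2/3) = 65/2.
Smallest ratio is 4 in the row of x_4, so x_4 leaves.

x_4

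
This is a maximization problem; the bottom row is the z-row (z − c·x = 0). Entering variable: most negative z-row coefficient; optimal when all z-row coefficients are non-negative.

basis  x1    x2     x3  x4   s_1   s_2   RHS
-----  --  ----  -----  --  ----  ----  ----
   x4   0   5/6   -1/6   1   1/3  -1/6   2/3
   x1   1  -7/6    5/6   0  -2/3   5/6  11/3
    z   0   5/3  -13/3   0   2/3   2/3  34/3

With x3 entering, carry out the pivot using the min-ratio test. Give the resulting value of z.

Ratio test on column x3 — row 1: entry -1/6 ≤ 0; row 2: (11/3)/(5/6) = 22/5. Minimum is 22/5 at row 2 (x1 leaves); pivot element 5/6.
Pivot on row 2; the z-row RHS becomes 34/3 − (-13/3)·(22/5) = 152/5.

152/5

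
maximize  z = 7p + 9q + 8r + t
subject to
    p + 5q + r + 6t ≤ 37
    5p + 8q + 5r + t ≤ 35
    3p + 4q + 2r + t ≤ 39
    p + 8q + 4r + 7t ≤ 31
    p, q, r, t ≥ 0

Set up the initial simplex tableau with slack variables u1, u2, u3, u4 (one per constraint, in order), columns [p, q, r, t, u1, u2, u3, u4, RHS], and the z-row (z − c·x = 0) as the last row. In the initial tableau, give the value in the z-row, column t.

The z-row carries the negated objective coefficients: the t entry is -1.

-1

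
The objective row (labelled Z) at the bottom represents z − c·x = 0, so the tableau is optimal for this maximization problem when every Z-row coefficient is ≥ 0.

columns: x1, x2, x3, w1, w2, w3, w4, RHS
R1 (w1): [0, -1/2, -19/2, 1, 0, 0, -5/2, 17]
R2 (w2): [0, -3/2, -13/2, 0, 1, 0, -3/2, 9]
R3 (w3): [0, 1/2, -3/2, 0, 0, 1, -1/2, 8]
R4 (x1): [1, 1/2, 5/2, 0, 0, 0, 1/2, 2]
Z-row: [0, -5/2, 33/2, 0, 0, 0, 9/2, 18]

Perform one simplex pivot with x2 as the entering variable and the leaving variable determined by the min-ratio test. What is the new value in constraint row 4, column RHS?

Ratio test on column x2 — row 1: entry -1/2 ≤ 0; row 2: entry -3/2 ≤ 0; row 3: 8/(1/2) = 16; row 4: 2/(1/2) = 4. Minimum is 4 at row 4 (x1 leaves); pivot element 1/2.
Divide row 4 by 1/2; eliminate column x2 from the other rows.
In the new row 4, the RHS entry is the old entry divided by the pivot: 2/(1/2) = 4.

4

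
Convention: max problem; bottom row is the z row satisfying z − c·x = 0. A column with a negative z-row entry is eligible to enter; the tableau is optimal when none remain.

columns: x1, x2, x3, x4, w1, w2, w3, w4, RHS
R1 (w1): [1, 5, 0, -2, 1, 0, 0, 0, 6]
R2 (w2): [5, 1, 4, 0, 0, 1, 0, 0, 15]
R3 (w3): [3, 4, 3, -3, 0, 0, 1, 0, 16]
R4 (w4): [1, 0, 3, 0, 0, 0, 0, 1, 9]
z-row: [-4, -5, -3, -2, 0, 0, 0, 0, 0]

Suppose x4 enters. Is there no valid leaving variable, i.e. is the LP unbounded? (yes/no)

Every constraint-row entry in column x4 is ≤ 0, so increasing x4 is unbounded.

yes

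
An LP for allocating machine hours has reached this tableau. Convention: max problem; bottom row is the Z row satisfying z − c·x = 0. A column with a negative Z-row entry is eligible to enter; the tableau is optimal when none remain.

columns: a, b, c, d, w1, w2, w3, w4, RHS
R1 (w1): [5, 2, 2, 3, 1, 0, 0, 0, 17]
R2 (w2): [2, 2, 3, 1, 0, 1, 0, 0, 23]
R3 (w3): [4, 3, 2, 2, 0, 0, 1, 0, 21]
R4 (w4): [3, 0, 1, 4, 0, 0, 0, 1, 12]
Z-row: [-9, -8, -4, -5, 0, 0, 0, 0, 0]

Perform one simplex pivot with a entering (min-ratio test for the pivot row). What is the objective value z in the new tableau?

153/5

Ratio test on column a — row 1: 17/5 = 17/5; row 2: 23/2 = 23/2; row 3: 21/4 = 21/4; row 4: 12/3 = 4. Minimum is 17/5 at row 1 (w1 leaves); pivot element 5.
Pivot on row 1; the Z-row RHS becomes 0 − (-9)·(17/5) = 153/5.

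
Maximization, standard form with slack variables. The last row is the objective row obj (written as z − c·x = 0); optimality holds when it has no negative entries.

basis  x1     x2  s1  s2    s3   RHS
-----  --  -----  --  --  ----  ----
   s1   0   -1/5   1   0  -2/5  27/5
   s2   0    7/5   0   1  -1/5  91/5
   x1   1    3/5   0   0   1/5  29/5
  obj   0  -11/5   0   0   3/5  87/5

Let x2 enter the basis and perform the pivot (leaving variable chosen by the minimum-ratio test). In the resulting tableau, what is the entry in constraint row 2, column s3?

Ratio test on column x2 — row 1: entry -1/5 ≤ 0; row 2: (91/5)/(7/5) = 13; row 3: (29/5)/(3/5) = 29/3. Minimum is 29/3 at row 3 (x1 leaves); pivot element 3/5.
Divide row 3 by 3/5; eliminate column x2 from the other rows.
Row 2 update in column s3: -1/5 − (7/5)·(1/3) = -2/3.

-2/3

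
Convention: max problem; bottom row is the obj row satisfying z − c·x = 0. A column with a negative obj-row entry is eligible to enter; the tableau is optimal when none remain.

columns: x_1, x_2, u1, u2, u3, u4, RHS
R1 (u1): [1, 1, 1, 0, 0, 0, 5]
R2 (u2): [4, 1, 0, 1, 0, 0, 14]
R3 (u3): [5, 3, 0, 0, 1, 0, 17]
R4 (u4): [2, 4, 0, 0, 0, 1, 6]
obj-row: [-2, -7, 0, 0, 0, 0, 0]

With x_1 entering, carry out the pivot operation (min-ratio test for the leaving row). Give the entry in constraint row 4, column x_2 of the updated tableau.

2

Ratio test on column x_1 — row 1: 5/1 = 5; row 2: 14/4 = 7/2; row 3: 17/5 = 17/5; row 4: 6/2 = 3. Minimum is 3 at row 4 (u4 leaves); pivot element 2.
Divide row 4 by 2; eliminate column x_1 from the other rows.
In the new row 4, the x_2 entry is the old entry divided by the pivot: 4/2 = 2.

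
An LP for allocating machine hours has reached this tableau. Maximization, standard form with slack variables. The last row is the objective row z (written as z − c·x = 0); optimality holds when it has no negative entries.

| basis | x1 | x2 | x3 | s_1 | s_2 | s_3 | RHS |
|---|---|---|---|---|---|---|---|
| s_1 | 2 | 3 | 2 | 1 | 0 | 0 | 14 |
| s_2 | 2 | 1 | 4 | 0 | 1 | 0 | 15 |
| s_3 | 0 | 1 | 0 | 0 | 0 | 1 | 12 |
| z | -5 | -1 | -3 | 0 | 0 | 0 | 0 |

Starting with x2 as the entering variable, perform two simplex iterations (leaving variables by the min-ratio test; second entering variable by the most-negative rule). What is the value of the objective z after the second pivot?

35

Ratio test on column x2 — row 1: 14/3 = 14/3; row 2: 15/1 = 15; row 3: 12/1 = 12. Minimum is 14/3 at row 1 (s_1 leaves); pivot element 3.
Pivot on row 1; the z-row RHS becomes 0 − (-1)·(14/3) = 14/3.
Next entering variable (most negative z-row entry -13/3): x1.
Ratio test on column x1 — row 1: (14/3)/(2/3) = 7; row 2: (31/3)/(4/3) = 31/4; row 3: entry -2/3 ≤ 0. Minimum is 7 at row 1 (x2 leaves); pivot element 2/3.
After the second pivot the z-row RHS is 14/3 − (-13/3)·7 = 35.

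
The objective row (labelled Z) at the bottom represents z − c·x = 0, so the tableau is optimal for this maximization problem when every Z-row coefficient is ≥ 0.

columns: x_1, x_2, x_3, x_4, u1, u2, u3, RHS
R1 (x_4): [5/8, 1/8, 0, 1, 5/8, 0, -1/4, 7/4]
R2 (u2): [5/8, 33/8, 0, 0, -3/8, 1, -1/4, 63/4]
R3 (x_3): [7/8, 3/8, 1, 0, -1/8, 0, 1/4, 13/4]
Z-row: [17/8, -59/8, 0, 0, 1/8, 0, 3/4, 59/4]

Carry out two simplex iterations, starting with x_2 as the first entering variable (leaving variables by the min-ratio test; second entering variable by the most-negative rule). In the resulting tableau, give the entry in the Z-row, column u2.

Ratio test on column x_2 — row 1: (7/4)/(1/8) = 14; row 2: (63/4)/(33/8) = 42/11; row 3: (13/4)/(3/8) = 26/3. Minimum is 42/11 at row 2 (u2 leaves); pivot element 33/8.
Divide row 2 by 33/8; eliminate column x_2 from the other rows.
Second iteration: most negative Z-row entry is -6/11 in column u1, so u1 enters.
Ratio test on column u1 — row 1: (14/11)/(7/11) = 2; row 2: entry -1/11 ≤ 0; row 3: entry -1/11 ≤ 0. Minimum is 2 at row 1 (x_4 leaves); pivot element 7/11.
Divide row 1 by 7/11; eliminate column u1 from the other rows.
After both pivots, the entry at the Z-row, column u2 is 37/21.

37/21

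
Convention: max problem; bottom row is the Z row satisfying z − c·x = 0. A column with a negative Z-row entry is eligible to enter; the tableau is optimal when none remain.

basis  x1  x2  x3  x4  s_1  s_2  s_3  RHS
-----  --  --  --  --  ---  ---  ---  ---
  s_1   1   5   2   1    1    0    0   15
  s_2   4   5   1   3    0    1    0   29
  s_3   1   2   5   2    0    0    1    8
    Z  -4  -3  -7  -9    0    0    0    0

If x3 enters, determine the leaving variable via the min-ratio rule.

s_3

Column x3 entries and ratios — s_1: 15/2 = 15/2; s_2: 29/1 = 29; s_3: 8/5 = 8/5.
Smallest ratio is 8/5 in the row of s_3, so s_3 leaves.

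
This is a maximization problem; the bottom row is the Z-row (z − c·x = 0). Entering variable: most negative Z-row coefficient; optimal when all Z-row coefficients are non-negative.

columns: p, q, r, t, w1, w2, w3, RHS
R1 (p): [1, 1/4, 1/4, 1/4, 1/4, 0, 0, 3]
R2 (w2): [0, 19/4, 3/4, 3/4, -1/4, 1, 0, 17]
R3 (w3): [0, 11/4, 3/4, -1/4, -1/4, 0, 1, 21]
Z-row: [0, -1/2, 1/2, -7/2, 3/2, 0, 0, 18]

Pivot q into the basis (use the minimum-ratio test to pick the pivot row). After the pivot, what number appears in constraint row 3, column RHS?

212/19

Ratio test on column q — row 1: 3/(1/4) = 12; row 2: 17/(19/4) = 68/19; row 3: 21/(11/4) = 84/11. Minimum is 68/19 at row 2 (w2 leaves); pivot element 19/4.
Divide row 2 by 19/4; eliminate column q from the other rows.
Row 3 update in column RHS: 21 − (11/4)·(68/19) = 212/19.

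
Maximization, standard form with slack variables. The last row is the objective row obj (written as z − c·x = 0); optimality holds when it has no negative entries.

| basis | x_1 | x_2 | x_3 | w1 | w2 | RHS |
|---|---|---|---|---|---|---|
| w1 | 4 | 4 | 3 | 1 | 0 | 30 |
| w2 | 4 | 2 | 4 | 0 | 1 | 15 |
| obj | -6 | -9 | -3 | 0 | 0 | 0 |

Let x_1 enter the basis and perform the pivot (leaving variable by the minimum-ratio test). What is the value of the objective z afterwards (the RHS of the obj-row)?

Ratio test on column x_1 — row 1: 30/4 = 15/2; row 2: 15/4 = 15/4. Minimum is 15/4 at row 2 (w2 leaves); pivot element 4.
Pivot on row 2; the obj-row RHS becomes 0 − (-6)·(15/4) = 45/2.

45/2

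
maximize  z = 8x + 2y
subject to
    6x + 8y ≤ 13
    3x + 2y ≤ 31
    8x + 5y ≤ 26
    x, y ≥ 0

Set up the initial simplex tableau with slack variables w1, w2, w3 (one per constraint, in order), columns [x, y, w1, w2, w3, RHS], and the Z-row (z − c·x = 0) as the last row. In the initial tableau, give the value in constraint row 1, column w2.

0

Slack w2 belongs to constraint 2; its column is the unit vector e_2, so the entry in row 1 is 0.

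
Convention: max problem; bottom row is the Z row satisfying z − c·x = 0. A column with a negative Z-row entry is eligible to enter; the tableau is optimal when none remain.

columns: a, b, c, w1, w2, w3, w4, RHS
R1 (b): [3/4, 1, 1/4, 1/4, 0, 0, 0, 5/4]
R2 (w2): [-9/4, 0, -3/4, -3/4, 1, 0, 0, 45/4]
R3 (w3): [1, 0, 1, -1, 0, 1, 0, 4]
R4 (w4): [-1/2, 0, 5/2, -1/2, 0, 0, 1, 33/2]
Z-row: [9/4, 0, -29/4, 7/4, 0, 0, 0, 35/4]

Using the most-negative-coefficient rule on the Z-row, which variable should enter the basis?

Negative Z-row entries: c: -29/4.
The most negative is -29/4 in column c, so c enters.

c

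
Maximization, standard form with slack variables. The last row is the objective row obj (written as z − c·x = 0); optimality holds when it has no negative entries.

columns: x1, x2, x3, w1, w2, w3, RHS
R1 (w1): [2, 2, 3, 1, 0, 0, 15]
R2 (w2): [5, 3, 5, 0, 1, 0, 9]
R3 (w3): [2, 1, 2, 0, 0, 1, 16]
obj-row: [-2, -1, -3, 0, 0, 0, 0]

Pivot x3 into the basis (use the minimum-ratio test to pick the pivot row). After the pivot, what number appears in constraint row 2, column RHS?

Ratio test on column x3 — row 1: 15/3 = 5; row 2: 9/5 = 9/5; row 3: 16/2 = 8. Minimum is 9/5 at row 2 (w2 leaves); pivot element 5.
Divide row 2 by 5; eliminate column x3 from the other rows.
In the new row 2, the RHS entry is the old entry divided by the pivot: 9/5 = 9/5.

9/5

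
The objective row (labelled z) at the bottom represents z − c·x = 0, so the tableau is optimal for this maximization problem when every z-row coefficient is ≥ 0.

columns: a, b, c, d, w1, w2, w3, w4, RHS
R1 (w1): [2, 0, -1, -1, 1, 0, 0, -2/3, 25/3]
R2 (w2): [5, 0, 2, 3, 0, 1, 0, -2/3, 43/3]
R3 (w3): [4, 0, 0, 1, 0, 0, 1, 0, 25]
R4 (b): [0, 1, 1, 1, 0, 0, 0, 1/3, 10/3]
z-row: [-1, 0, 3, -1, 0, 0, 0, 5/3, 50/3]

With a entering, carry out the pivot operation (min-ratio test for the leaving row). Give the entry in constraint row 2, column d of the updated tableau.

3/5

Ratio test on column a — row 1: (25/3)/2 = 25/6; row 2: (43/3)/5 = 43/15; row 3: 25/4 = 25/4; row 4: entry 0 ≤ 0. Minimum is 43/15 at row 2 (w2 leaves); pivot element 5.
Divide row 2 by 5; eliminate column a from the other rows.
In the new row 2, the d entry is the old entry divided by the pivot: 3/5 = 3/5.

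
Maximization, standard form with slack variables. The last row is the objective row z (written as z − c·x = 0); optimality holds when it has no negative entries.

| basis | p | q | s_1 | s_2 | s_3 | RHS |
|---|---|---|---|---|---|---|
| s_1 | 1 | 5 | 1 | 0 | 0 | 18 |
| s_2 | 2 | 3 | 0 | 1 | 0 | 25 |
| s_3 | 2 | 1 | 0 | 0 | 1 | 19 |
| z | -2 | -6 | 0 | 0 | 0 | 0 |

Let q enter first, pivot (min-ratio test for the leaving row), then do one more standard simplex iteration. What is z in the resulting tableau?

256/9

Ratio test on column q — row 1: 18/5 = 18/5; row 2: 25/3 = 25/3; row 3: 19/1 = 19. Minimum is 18/5 at row 1 (s_1 leaves); pivot element 5.
Pivot on row 1; the z-row RHS becomes 0 − (-6)·(18/5) = 108/5.
Next entering variable (most negative z-row entry -4/5): p.
Ratio test on column p — row 1: (18/5)/(1/5) = 18; row 2: (71/5)/(7/5) = 71/7; row 3: (77/5)/(9/5) = 77/9. Minimum is 77/9 at row 3 (s_3 leaves); pivot element 9/5.
After the second pivot the z-row RHS is 108/5 − (-4/5)·(77/9) = 256/9.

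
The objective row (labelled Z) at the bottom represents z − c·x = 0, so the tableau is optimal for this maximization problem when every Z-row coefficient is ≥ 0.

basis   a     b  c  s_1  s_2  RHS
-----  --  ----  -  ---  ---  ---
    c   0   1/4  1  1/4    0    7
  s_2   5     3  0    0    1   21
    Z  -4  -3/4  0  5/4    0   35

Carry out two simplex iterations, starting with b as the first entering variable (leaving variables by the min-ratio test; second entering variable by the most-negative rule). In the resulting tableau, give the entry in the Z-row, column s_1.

5/4

Ratio test on column b — row 1: 7/(1/4) = 28; row 2: 21/3 = 7. Minimum is 7 at row 2 (s_2 leaves); pivot element 3.
Divide row 2 by 3; eliminate column b from the other rows.
Second iteration: most negative Z-row entry is -11/4 in column a, so a enters.
Ratio test on column a — row 1: entry -5/12 ≤ 0; row 2: 7/(5/3) = 21/5. Minimum is 21/5 at row 2 (b leaves); pivot element 5/3.
Divide row 2 by 5/3; eliminate column a from the other rows.
After both pivots, the entry at the Z-row, column s_1 is 5/4.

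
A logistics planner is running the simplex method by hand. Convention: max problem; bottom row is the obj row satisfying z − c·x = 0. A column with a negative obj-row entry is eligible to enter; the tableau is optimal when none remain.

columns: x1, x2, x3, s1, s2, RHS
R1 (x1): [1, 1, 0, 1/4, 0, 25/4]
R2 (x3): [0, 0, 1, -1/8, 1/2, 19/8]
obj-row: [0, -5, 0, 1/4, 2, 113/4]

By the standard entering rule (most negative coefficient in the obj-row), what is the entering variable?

x2

Negative obj-row entries: x2: -5.
The most negative is -5 in column x2, so x2 enters.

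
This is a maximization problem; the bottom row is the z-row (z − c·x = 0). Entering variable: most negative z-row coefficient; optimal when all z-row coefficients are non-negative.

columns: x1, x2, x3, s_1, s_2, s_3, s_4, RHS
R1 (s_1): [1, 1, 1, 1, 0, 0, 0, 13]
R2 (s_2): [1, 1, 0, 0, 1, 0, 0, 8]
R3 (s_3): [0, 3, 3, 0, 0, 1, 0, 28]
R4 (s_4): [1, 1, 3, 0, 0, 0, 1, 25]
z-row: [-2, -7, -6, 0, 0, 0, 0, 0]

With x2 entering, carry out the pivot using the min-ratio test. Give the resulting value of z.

Ratio test on column x2 — row 1: 13/1 = 13; row 2: 8/1 = 8; row 3: 28/3 = 28/3; row 4: 25/1 = 25. Minimum is 8 at row 2 (s_2 leaves); pivot element 1.
Pivot on row 2; the z-row RHS becomes 0 − (-7)·8 = 56.

56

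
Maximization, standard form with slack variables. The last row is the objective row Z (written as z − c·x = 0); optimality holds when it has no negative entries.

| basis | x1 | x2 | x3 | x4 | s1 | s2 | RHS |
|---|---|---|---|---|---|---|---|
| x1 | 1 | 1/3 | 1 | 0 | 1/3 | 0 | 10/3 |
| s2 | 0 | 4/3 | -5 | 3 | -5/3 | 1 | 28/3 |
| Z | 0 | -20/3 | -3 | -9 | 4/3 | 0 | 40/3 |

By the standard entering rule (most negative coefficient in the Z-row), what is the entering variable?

x4

Negative Z-row entries: x2: -20/3, x3: -3, x4: -9.
The most negative is -9 in column x4, so x4 enters.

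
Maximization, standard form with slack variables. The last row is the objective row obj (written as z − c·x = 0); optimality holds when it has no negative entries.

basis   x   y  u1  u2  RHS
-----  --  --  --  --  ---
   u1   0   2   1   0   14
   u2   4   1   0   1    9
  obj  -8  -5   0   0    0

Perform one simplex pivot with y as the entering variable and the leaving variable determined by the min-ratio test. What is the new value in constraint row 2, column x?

Ratio test on column y — row 1: 14/2 = 7; row 2: 9/1 = 9. Minimum is 7 at row 1 (u1 leaves); pivot element 2.
Divide row 1 by 2; eliminate column y from the other rows.
Row 2 update in column x: 4 − 1·0 = 4.

4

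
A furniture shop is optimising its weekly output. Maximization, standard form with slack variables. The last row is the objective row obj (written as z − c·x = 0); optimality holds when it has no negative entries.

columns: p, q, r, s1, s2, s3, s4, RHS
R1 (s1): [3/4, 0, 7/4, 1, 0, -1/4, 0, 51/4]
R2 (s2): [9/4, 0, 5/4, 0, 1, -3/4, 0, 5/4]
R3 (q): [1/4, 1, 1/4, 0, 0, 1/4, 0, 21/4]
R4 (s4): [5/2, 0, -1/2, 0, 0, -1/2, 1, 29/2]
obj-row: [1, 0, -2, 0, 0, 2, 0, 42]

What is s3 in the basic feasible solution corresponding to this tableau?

0

s3 is not in the basis, so in the current basic feasible solution s3 = 0.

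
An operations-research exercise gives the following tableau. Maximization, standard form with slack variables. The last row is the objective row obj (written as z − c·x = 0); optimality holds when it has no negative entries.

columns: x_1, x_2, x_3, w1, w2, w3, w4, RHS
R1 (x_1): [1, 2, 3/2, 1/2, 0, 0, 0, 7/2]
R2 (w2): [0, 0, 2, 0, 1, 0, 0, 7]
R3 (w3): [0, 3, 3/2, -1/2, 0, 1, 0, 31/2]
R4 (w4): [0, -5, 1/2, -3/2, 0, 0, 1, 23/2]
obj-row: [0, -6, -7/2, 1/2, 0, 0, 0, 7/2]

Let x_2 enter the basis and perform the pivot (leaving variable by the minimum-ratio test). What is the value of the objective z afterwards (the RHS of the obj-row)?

14

Ratio test on column x_2 — row 1: (7/2)/2 = 7/4; row 2: entry 0 ≤ 0; row 3: (31/2)/3 = 31/6; row 4: entry -5 ≤ 0. Minimum is 7/4 at row 1 (x_1 leaves); pivot element 2.
Pivot on row 1; the obj-row RHS becomes 7/2 − (-6)·(7/4) = 14.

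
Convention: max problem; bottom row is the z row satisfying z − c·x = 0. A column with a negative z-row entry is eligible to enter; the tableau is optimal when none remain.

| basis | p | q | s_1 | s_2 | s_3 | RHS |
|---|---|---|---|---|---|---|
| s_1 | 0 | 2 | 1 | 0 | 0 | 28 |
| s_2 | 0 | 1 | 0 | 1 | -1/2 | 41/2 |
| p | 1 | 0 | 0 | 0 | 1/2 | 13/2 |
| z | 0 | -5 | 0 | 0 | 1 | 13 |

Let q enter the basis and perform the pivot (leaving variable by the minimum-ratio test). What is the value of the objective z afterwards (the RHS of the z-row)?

83

Ratio test on column q — row 1: 28/2 = 14; row 2: (41/2)/1 = 41/2; row 3: entry 0 ≤ 0. Minimum is 14 at row 1 (s_1 leaves); pivot element 2.
Pivot on row 1; the z-row RHS becomes 13 − (-5)·14 = 83.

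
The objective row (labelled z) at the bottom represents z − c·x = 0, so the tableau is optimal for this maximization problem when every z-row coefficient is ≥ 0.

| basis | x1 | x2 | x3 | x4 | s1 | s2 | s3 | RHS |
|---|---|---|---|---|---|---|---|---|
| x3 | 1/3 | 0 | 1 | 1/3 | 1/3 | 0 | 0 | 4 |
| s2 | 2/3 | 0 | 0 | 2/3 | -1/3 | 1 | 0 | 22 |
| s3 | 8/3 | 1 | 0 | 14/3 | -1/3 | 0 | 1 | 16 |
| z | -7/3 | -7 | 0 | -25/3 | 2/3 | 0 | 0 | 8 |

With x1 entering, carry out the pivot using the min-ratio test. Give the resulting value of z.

22

Ratio test on column x1 — row 1: 4/(1/3) = 12; row 2: 22/(2/3) = 33; row 3: 16/(8/3) = 6. Minimum is 6 at row 3 (s3 leaves); pivot element 8/3.
Pivot on row 3; the z-row RHS becomes 8 − (-7/3)·6 = 22.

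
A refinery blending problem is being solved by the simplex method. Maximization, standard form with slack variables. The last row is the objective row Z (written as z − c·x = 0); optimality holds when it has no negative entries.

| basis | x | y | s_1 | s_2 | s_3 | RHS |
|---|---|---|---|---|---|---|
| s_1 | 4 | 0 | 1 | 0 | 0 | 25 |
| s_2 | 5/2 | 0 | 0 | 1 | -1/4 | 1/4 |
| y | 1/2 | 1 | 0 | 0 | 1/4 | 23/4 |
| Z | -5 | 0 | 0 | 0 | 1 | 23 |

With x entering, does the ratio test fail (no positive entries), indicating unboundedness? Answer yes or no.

Column x has positive entries in row(s) 1, 2, 3, so the ratio test bounds it — not unbounded.

no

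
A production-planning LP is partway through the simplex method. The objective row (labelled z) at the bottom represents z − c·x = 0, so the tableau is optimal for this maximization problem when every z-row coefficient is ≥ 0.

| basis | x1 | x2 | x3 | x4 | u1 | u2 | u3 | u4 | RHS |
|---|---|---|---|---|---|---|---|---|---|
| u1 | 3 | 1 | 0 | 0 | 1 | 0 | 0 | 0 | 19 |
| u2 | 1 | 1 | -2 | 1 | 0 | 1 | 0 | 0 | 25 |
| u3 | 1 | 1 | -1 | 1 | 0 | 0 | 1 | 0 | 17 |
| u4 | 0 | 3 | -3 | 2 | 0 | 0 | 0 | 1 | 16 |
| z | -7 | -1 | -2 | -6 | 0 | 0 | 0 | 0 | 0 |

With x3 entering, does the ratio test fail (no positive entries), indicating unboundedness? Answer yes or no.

Every constraint-row entry in column x3 is ≤ 0, so increasing x3 is unbounded.

yes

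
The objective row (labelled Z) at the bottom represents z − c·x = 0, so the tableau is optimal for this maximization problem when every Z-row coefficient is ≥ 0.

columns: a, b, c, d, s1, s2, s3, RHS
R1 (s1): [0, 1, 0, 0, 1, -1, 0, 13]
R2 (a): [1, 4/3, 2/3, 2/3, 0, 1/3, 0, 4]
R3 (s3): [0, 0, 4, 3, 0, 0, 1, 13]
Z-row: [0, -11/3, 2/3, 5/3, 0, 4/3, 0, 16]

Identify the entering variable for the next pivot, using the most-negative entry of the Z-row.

Negative Z-row entries: b: -11/3.
The most negative is -11/3 in column b, so b enters.

b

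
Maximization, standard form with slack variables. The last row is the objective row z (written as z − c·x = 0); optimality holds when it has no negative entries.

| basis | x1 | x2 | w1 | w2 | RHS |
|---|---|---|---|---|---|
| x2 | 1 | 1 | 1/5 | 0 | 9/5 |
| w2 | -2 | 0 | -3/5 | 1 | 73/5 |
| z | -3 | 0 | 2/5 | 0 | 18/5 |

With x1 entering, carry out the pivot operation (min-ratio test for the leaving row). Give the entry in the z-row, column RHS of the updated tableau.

9

Ratio test on column x1 — row 1: (9/5)/1 = 9/5; row 2: entry -2 ≤ 0. Minimum is 9/5 at row 1 (x2 leaves); pivot element 1.
Divide row 1 by 1; eliminate column x1 from the other rows.
z-row update in column RHS: 18/5 − (-3)·(9/5) = 9.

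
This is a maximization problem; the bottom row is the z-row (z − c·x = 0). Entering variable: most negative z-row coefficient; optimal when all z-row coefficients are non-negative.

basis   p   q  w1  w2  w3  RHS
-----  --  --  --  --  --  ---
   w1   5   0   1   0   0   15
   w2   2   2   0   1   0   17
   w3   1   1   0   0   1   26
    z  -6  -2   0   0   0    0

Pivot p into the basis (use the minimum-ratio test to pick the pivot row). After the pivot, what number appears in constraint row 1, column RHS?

3

Ratio test on column p — row 1: 15/5 = 3; row 2: 17/2 = 17/2; row 3: 26/1 = 26. Minimum is 3 at row 1 (w1 leaves); pivot element 5.
Divide row 1 by 5; eliminate column p from the other rows.
In the new row 1, the RHS entry is the old entry divided by the pivot: 15/5 = 3.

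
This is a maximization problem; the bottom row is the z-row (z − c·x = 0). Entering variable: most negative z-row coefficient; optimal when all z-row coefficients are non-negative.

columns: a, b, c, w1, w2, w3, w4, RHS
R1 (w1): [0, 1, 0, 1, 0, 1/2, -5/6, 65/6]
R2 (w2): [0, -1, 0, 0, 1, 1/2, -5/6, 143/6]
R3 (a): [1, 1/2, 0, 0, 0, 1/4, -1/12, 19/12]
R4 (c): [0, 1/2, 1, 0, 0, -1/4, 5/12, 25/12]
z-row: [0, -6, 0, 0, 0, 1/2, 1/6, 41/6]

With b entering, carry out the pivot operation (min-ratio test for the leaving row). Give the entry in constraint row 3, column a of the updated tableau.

2

Ratio test on column b — row 1: (65/6)/1 = 65/6; row 2: entry -1 ≤ 0; row 3: (19/12)/(1/2) = 19/6; row 4: (25/12)/(1/2) = 25/6. Minimum is 19/6 at row 3 (a leaves); pivot element 1/2.
Divide row 3 by 1/2; eliminate column b from the other rows.
In the new row 3, the a entry is the old entry divided by the pivot: 1/(1/2) = 2.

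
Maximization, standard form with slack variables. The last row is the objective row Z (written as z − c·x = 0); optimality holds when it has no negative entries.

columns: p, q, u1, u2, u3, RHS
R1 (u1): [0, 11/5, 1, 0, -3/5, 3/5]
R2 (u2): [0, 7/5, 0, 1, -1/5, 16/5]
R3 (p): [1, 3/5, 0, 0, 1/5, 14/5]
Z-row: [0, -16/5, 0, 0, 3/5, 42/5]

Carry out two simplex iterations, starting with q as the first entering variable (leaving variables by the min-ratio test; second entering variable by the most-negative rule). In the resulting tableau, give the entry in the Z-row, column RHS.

Ratio test on column q — row 1: (3/5)/(11/5) = 3/11; row 2: (16/5)/(7/5) = 16/7; row 3: (14/5)/(3/5) = 14/3. Minimum is 3/11 at row 1 (u1 leaves); pivot element 11/5.
Divide row 1 by 11/5; eliminate column q from the other rows.
Second iteration: most negative Z-row entry is -3/11 in column u3, so u3 enters.
Ratio test on column u3 — row 1: entry -3/11 ≤ 0; row 2: (31/11)/(2/11) = 31/2; row 3: (29/11)/(4/11) = 29/4. Minimum is 29/4 at row 3 (p leaves); pivot element 4/11.
Divide row 3 by 4/11; eliminate column u3 from the other rows.
After both pivots, the entry at the Z-row, column RHS is 45/4.

45/4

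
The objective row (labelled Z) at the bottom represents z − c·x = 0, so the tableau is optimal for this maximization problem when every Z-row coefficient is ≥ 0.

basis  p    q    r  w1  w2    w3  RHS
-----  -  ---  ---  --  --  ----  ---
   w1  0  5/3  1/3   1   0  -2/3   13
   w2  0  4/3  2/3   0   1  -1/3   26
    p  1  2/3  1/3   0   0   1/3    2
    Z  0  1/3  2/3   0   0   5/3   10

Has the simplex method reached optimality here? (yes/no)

Every Z-row coefficient is ≥ 0, so the tableau is optimal.

yes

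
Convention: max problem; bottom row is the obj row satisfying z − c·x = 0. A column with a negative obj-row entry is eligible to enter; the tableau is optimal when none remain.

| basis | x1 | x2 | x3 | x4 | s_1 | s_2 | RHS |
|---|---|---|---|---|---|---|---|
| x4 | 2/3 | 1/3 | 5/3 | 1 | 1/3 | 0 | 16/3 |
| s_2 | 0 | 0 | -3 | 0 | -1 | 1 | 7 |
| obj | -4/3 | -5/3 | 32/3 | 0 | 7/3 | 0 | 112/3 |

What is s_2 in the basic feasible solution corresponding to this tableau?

s_2 is basic (row 2); its value is the RHS of that row, 7.

7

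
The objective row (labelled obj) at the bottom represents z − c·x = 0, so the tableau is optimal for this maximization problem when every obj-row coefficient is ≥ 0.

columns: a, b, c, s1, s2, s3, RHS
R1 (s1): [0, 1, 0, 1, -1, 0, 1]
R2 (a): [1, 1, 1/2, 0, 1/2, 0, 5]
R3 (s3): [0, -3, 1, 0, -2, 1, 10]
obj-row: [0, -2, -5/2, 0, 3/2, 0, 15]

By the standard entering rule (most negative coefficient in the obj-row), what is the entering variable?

Negative obj-row entries: b: -2, c: -5/2.
The most negative is -5/2 in column c, so c enters.

c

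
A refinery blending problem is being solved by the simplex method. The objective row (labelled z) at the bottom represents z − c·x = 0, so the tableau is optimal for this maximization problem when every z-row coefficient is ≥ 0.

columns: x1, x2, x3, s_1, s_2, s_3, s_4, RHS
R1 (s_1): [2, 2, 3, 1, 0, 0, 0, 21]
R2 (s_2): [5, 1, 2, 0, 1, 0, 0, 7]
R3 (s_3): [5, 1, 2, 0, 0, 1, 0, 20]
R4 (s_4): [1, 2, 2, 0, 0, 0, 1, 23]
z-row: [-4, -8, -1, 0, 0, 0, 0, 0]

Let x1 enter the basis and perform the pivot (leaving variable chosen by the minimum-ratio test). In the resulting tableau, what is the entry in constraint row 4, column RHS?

108/5

Ratio test on column x1 — row 1: 21/2 = 21/2; row 2: 7/5 = 7/5; row 3: 20/5 = 4; row 4: 23/1 = 23. Minimum is 7/5 at row 2 (s_2 leaves); pivot element 5.
Divide row 2 by 5; eliminate column x1 from the other rows.
Row 4 update in column RHS: 23 − 1·(7/5) = 108/5.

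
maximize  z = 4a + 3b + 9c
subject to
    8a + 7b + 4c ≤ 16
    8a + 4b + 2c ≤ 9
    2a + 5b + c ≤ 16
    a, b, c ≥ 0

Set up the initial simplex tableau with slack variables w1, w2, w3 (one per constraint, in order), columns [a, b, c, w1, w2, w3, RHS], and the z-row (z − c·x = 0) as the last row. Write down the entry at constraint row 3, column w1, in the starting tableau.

Slack w1 belongs to constraint 1; its column is the unit vector e_1, so the entry in row 3 is 0.

0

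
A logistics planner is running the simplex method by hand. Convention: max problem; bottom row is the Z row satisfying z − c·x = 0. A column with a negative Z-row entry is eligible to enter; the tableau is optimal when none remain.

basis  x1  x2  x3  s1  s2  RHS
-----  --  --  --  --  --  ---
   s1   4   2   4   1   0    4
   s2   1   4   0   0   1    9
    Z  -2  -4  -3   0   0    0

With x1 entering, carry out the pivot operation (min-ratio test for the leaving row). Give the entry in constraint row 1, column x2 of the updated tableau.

1/2

Ratio test on column x1 — row 1: 4/4 = 1; row 2: 9/1 = 9. Minimum is 1 at row 1 (s1 leaves); pivot element 4.
Divide row 1 by 4; eliminate column x1 from the other rows.
In the new row 1, the x2 entry is the old entry divided by the pivot: 2/4 = 1/2.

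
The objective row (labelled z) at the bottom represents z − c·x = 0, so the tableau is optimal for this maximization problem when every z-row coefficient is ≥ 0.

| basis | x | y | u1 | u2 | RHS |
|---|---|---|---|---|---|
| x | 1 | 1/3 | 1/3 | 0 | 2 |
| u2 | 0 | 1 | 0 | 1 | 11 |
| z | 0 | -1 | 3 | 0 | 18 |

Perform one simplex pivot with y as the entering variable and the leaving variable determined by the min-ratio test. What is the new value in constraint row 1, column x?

Ratio test on column y — row 1: 2/(1/3) = 6; row 2: 11/1 = 11. Minimum is 6 at row 1 (x leaves); pivot element 1/3.
Divide row 1 by 1/3; eliminate column y from the other rows.
In the new row 1, the x entry is the old entry divided by the pivot: 1/(1/3) = 3.

3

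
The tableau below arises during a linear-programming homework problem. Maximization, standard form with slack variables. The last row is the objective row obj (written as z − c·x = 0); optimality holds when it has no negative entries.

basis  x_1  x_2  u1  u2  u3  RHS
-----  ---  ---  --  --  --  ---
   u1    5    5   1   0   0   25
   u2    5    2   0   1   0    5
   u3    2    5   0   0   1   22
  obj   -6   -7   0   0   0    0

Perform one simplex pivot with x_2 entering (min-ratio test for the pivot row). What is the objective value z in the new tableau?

35/2

Ratio test on column x_2 — row 1: 25/5 = 5; row 2: 5/2 = 5/2; row 3: 22/5 = 22/5. Minimum is 5/2 at row 2 (u2 leaves); pivot element 2.
Pivot on row 2; the obj-row RHS becomes 0 − (-7)·(5/2) = 35/2.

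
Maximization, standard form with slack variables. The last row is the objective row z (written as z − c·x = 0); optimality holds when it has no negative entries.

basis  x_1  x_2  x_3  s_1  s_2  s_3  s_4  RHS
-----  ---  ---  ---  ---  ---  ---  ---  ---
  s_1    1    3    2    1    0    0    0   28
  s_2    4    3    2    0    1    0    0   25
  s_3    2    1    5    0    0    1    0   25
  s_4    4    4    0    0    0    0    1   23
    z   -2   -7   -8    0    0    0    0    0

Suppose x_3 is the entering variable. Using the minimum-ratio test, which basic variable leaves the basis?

s_3

Column x_3 entries and ratios — s_1: 28/2 = 14; s_2: 25/2 = 25/2; s_3: 25/5 = 5; s_4: 0 ≤ 0, skip.
Smallest ratio is 5 in the row of s_3, so s_3 leaves.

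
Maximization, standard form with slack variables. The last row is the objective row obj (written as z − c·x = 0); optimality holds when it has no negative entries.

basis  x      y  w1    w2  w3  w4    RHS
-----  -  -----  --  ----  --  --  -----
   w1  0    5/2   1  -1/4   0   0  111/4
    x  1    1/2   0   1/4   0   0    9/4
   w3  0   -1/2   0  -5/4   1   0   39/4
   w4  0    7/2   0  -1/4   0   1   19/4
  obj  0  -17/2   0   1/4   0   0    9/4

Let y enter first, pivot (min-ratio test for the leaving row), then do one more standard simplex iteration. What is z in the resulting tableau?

63/4

Ratio test on column y — row 1: (111/4)/(5/2) = 111/10; row 2: (9/4)/(1/2) = 9/2; row 3: entry -1/2 ≤ 0; row 4: (19/4)/(7/2) = 19/14. Minimum is 19/14 at row 4 (w4 leaves); pivot element 7/2.
Pivot on row 4; the obj-row RHS becomes 9/4 − (-17/2)·(19/14) = 193/14.
Next entering variable (most negative obj-row entry -5/14): w2.
Ratio test on column w2 — row 1: entry -1/14 ≤ 0; row 2: (11/7)/(2/7) = 11/2; row 3: entry -9/7 ≤ 0; row 4: entry -1/14 ≤ 0. Minimum is 11/2 at row 2 (x leaves); pivot element 2/7.
After the second pivot the obj-row RHS is 193/14 − (-5/14)·(11/2) = 63/4.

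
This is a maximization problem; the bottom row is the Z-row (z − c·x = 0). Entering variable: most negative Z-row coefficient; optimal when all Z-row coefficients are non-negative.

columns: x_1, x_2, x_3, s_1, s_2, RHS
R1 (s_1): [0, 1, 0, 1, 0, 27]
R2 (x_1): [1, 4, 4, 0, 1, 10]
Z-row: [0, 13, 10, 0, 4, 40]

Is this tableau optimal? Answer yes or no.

Every Z-row coefficient is ≥ 0, so the tableau is optimal.

yes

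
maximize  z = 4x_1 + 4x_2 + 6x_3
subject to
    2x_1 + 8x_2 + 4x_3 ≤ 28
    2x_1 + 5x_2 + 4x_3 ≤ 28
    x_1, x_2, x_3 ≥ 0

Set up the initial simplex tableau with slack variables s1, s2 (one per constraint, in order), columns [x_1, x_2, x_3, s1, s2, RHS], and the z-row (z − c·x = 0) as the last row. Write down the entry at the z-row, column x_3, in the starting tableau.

-6

The z-row carries the negated objective coefficients: the x_3 entry is -6.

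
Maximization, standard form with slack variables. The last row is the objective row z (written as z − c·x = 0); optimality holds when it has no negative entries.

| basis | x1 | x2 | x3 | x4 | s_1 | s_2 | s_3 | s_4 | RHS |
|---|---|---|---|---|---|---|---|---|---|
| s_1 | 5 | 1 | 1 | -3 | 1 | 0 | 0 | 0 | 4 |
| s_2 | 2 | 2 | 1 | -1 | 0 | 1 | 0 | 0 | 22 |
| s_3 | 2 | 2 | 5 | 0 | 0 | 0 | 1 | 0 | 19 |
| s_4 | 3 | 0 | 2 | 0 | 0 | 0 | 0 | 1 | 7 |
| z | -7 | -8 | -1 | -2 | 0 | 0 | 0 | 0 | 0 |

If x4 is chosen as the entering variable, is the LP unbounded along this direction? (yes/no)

Every constraint-row entry in column x4 is ≤ 0, so increasing x4 is unbounded.

yes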